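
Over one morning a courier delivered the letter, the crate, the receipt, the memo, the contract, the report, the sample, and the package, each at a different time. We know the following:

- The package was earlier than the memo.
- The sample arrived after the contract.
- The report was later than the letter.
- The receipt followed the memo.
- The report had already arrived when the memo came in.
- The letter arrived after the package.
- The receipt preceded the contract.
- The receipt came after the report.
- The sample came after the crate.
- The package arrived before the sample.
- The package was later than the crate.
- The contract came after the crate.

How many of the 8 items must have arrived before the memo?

Directly stated before the memo: the package and the report.
The crate reaches the memo via the crate → the package → the memo.
The letter reaches the memo via the letter → the report → the memo.
That's the crate, the letter, the package, and the report — 4 in all.

4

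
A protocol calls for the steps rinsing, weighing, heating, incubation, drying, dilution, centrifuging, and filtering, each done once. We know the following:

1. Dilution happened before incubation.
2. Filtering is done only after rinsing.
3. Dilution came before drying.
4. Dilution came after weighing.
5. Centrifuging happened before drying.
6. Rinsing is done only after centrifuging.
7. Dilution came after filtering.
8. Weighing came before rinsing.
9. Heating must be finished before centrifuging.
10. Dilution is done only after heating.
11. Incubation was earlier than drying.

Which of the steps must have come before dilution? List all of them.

Directly stated before dilution: filtering, heating, and weighing.
Centrifuging reaches dilution via centrifuging → rinsing → filtering → dilution.
Rinsing reaches dilution via rinsing → filtering → dilution.

centrifuging, filtering, heating, rinsing, weighing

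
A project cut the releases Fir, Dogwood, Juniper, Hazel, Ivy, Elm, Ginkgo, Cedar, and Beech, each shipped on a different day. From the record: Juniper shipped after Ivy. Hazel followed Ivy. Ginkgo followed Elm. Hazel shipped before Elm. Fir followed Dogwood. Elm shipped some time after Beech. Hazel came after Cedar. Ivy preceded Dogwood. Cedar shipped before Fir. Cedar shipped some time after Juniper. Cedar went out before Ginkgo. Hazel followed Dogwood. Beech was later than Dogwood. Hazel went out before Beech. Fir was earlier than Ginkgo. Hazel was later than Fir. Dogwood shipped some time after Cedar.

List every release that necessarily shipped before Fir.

Directly stated before Fir: Cedar and Dogwood.
Ivy reaches Fir via Ivy → Dogwood → Fir.
Juniper reaches Fir via Juniper → Cedar → Fir.
No chain forces Hazel (or any of the others) ahead of Fir.

Cedar, Dogwood, Ivy, Juniper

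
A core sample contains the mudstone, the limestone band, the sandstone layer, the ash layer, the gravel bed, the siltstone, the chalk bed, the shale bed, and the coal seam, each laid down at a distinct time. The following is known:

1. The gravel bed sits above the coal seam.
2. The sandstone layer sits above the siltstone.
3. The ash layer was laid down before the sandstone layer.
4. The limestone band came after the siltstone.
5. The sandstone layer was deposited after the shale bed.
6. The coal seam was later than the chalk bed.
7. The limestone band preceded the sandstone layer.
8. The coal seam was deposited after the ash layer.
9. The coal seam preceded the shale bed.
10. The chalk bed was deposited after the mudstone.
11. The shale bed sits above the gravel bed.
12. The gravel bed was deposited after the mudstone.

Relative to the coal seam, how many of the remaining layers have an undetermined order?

Forced before the coal seam: the ash layer, the chalk bed, and the mudstone; forced after the coal seam: the gravel bed, the sandstone layer, and the shale bed.
That leaves the limestone band and the siltstone with no forced order relative to the coal seam — 2.

2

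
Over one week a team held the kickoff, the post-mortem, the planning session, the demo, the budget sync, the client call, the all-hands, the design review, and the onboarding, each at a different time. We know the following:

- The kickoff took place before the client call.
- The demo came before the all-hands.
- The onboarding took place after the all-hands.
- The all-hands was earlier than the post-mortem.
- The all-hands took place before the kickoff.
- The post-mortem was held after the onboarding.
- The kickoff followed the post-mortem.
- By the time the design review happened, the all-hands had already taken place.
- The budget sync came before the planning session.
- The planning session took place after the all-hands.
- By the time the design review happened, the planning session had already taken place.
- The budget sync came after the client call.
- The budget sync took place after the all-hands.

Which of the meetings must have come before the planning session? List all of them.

the all-hands, the budget sync, the client call, the demo, the kickoff, the onboarding, the post-mortem

Directly stated before the planning session: the all-hands and the budget sync.
The client call reaches the planning session via the client call → the budget sync → the planning session.
The demo reaches the planning session via the demo → the all-hands → the planning session.
The kickoff reaches the planning session via the kickoff → the client call → the budget sync → the planning session.
Likewise the onboarding and the post-mortem each reach the planning session by chaining the stated constraints.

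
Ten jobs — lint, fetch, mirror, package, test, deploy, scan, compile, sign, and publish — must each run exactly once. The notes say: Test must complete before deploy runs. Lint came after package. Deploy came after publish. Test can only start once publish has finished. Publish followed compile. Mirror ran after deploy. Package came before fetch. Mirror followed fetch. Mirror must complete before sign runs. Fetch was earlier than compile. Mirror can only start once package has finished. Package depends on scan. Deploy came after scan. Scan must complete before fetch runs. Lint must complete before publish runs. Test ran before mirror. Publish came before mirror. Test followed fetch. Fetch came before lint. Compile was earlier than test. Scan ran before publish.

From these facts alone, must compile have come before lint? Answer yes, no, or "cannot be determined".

cannot be determined

No chain of stated constraints runs from compile to lint, and none runs from lint to compile either.
So the relative order of compile and lint is not fixed by the given facts.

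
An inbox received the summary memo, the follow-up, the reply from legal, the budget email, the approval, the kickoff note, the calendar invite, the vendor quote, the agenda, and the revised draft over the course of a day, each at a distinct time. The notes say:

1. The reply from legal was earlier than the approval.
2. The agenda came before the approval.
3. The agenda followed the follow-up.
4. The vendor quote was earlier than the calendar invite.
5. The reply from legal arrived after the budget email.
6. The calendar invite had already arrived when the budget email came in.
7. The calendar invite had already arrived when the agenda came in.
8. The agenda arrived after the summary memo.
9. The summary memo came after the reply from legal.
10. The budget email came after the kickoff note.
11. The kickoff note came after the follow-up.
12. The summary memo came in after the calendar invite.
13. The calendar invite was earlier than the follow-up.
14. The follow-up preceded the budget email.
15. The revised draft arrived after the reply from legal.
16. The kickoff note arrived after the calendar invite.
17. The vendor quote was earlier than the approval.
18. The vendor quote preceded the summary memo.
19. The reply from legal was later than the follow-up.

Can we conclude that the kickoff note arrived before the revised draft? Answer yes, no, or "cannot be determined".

Chain the constraints: the kickoff note → the budget email → the reply from legal → the revised draft. Each link is directly stated, so the kickoff note comes before the revised draft.

yes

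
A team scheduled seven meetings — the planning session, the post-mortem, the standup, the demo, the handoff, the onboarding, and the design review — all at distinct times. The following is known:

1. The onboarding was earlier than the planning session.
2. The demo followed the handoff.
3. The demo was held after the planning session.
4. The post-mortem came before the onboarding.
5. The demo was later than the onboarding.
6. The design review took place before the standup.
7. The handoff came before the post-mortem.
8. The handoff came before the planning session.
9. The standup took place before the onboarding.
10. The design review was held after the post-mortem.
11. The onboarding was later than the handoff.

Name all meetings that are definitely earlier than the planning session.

the design review, the handoff, the onboarding, the post-mortem, the standup

Directly stated before the planning session: the handoff and the onboarding.
The design review reaches the planning session via the design review → the standup → the onboarding → the planning session.
The post-mortem reaches the planning session via the post-mortem → the onboarding → the planning session.
The standup reaches the planning session via the standup → the onboarding → the planning session.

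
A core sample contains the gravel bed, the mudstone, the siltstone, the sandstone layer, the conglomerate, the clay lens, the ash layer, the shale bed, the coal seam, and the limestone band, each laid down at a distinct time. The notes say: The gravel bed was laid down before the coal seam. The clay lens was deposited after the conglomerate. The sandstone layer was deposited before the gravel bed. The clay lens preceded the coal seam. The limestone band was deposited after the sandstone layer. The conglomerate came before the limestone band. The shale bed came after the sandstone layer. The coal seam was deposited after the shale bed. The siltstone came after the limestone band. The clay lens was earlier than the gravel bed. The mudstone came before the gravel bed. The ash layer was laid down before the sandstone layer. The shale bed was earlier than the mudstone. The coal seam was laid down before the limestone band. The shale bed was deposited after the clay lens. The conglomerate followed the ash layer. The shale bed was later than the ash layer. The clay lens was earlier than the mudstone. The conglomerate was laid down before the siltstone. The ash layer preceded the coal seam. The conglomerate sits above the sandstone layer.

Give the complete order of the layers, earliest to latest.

The constraints fix every adjacent pair, so only one ordering works:
the ash layer → the sandstone layer → the conglomerate → the clay lens → the shale bed → the mudstone → the gravel bed → the coal seam → the limestone band → the siltstone.

the ash layer, the sandstone layer, the conglomerate, the clay lens, the shale bed, the mudstone, the gravel bed, the coal seam, the limestone band, the siltstone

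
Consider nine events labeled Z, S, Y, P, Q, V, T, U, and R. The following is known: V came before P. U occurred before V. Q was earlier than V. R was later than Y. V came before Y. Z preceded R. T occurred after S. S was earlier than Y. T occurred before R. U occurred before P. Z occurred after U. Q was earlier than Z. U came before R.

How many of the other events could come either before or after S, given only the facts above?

5

Forced after S: R, T, and Y.
That leaves P, Q, U, V, and Z with no forced order relative to S — 5.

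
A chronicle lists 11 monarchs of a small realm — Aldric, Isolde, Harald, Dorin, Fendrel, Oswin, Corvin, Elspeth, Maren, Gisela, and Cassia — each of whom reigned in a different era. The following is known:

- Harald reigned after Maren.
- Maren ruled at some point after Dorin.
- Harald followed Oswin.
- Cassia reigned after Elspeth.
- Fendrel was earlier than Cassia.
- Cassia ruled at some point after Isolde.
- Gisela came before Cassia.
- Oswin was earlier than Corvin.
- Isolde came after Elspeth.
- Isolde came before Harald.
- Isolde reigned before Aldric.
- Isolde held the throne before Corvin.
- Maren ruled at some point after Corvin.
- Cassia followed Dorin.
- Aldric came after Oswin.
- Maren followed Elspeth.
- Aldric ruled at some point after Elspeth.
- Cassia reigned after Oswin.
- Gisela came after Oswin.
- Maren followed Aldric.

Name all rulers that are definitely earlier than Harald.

Directly stated before Harald: Isolde, Maren, and Oswin.
Aldric reaches Harald via Aldric → Maren → Harald.
Corvin reaches Harald via Corvin → Maren → Harald.
Dorin reaches Harald via Dorin → Maren → Harald.
Likewise Elspeth reaches Harald by chaining the stated constraints.

Aldric, Corvin, Dorin, Elspeth, Isolde, Maren, Oswin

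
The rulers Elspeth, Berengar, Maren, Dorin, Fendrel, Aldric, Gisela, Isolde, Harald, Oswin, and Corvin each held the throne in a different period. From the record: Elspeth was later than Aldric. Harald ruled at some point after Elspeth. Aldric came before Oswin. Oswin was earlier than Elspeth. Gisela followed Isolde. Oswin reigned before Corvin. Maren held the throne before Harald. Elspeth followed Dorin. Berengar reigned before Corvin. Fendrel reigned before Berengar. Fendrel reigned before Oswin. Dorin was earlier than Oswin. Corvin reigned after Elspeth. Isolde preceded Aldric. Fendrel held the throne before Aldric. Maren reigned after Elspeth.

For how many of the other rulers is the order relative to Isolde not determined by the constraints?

Forced after Isolde: Aldric, Corvin, Elspeth, Gisela, Harald, Maren, and Oswin.
That leaves Berengar, Dorin, and Fendrel with no forced order relative to Isolde — 3.

3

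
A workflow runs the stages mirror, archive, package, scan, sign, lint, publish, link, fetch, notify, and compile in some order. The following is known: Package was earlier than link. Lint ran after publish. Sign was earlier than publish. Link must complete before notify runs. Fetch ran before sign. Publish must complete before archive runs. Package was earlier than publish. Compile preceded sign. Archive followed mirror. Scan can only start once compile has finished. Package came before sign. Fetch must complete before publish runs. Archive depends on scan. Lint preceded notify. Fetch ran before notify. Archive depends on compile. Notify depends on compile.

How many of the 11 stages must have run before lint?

Directly stated before lint: publish.
Compile reaches lint via compile → sign → publish → lint.
Fetch reaches lint via fetch → publish → lint.
Package reaches lint via package → publish → lint.
Likewise sign reaches lint by chaining the stated constraints.
That's compile, fetch, package, publish, and sign — 5 in all.

5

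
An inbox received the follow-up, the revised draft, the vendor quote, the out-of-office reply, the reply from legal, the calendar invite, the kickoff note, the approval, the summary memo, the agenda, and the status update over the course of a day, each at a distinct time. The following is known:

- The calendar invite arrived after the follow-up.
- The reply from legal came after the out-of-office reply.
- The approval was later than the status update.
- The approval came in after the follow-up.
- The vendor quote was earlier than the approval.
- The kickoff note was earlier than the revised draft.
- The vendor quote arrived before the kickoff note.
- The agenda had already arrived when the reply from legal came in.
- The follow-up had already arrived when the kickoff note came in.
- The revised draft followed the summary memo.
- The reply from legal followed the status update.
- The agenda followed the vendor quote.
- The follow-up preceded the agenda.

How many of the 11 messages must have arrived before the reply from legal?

Directly stated before the reply from legal: the agenda, the out-of-office reply, and the status update.
The follow-up reaches the reply from legal via the follow-up → the agenda → the reply from legal.
The vendor quote reaches the reply from legal via the vendor quote → the agenda → the reply from legal.
That's the agenda, the follow-up, the out-of-office reply, the status update, and the vendor quote — 5 in all.

5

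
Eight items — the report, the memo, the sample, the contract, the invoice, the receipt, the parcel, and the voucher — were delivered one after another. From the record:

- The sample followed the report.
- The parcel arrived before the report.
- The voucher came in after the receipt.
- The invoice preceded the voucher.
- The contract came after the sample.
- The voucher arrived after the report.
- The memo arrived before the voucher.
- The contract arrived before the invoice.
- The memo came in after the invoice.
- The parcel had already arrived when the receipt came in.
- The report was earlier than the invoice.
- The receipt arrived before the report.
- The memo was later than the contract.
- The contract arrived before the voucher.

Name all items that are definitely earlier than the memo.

Directly stated before the memo: the contract and the invoice.
The parcel reaches the memo via the parcel → the report → the invoice → the memo.
The receipt reaches the memo via the receipt → the report → the invoice → the memo.
The report reaches the memo via the report → the invoice → the memo.
Likewise the sample reaches the memo by chaining the stated constraints.

the contract, the invoice, the parcel, the receipt, the report, the sample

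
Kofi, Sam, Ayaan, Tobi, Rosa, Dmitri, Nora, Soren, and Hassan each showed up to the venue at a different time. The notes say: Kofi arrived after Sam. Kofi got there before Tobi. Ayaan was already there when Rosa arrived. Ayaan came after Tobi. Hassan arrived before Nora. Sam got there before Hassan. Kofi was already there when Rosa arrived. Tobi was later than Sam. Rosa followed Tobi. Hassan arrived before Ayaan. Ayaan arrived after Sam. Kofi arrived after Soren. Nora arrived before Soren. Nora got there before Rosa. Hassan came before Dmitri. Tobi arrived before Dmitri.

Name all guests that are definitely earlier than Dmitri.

Directly stated before Dmitri: Hassan and Tobi.
Kofi reaches Dmitri via Kofi → Tobi → Dmitri.
Nora reaches Dmitri via Nora → Soren → Kofi → Tobi → Dmitri.
Sam reaches Dmitri via Sam → Hassan → Dmitri.
Likewise Soren reaches Dmitri by chaining the stated constraints.

Hassan, Kofi, Nora, Sam, Soren, Tobi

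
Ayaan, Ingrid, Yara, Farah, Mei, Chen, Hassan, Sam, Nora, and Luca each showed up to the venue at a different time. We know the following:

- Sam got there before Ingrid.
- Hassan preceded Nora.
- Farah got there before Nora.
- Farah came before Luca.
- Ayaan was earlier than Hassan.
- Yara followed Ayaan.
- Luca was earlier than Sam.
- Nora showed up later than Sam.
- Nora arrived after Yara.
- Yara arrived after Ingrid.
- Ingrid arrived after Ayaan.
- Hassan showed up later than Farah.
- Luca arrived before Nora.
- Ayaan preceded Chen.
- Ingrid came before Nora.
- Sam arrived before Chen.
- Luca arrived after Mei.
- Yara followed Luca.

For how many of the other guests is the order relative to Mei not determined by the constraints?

Forced after Mei: Chen, Ingrid, Luca, Nora, Sam, and Yara.
That leaves Ayaan, Farah, and Hassan with no forced order relative to Mei — 3.

3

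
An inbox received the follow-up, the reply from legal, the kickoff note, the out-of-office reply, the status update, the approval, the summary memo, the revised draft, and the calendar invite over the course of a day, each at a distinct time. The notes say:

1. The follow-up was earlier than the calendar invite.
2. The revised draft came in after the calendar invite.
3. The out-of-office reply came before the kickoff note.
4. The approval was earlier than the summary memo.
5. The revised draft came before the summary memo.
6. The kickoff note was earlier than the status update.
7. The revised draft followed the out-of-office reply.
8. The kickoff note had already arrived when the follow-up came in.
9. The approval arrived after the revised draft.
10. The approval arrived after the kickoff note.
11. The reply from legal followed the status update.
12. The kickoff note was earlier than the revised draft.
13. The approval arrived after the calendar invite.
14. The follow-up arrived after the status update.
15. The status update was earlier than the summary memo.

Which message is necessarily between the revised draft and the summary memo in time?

Tracing the constraints gives the revised draft → the approval → the summary memo, so the approval sits after the revised draft and before the summary memo.
No other message is forced both after the revised draft and before the summary memo.

the approval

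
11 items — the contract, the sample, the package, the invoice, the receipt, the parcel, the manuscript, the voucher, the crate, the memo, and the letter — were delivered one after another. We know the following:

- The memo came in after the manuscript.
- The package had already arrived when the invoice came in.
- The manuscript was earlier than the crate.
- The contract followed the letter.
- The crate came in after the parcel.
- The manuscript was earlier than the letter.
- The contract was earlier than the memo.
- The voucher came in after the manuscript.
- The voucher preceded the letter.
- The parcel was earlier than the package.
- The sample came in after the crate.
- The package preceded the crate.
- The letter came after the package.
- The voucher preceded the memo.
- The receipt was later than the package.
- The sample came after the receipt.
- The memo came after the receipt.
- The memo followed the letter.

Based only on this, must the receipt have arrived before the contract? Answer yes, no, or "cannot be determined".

No chain of stated constraints runs from the receipt to the contract, and none runs from the contract to the receipt either.
So the relative order of the receipt and the contract is not fixed by the given facts.

cannot be determined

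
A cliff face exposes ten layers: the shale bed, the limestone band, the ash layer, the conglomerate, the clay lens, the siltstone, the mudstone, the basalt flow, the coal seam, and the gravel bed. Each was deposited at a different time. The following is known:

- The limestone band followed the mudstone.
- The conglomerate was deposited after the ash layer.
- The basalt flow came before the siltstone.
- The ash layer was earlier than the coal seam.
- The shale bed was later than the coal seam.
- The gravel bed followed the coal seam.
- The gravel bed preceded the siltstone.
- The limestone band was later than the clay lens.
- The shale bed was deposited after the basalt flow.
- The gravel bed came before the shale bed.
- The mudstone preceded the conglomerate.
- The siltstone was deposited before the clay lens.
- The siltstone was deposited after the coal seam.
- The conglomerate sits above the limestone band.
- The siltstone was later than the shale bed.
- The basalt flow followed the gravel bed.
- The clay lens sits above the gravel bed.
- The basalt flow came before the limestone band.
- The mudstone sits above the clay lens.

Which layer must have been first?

The ash layer has a chain of constraints placing it before every other layer, so the ash layer must be first.

the ash layer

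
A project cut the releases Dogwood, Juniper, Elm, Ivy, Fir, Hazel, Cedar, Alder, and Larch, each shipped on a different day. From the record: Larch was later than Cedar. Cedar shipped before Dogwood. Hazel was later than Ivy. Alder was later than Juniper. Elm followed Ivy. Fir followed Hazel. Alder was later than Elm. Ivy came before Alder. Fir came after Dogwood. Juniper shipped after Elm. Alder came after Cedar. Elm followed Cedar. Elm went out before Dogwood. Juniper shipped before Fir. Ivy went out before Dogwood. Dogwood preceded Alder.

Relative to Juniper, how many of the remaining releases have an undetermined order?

3

Forced before Juniper: Cedar, Elm, and Ivy; forced after Juniper: Alder and Fir.
That leaves Dogwood, Hazel, and Larch with no forced order relative to Juniper — 3.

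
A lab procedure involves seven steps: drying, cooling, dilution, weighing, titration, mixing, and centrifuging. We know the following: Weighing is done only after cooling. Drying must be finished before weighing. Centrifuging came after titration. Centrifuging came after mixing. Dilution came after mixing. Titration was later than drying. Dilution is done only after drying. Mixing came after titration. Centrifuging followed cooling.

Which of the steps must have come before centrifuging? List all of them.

Directly stated before centrifuging: cooling, mixing, and titration.
Drying reaches centrifuging via drying → titration → centrifuging.
No chain forces dilution (or any of the others) ahead of centrifuging.

cooling, drying, mixing, titration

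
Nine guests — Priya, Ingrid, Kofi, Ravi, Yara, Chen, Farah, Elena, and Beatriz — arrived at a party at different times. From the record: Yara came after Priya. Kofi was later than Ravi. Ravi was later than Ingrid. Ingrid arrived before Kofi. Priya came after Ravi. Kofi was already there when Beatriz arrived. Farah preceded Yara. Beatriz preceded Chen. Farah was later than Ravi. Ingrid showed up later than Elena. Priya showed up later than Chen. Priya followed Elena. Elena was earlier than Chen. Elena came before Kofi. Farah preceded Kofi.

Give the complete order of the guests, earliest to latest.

Elena, Ingrid, Ravi, Farah, Kofi, Beatriz, Chen, Priya, Yara

The constraints fix every adjacent pair, so only one ordering works:
Elena → Ingrid → Ravi → Farah → Kofi → Beatriz → Chen → Priya → Yara.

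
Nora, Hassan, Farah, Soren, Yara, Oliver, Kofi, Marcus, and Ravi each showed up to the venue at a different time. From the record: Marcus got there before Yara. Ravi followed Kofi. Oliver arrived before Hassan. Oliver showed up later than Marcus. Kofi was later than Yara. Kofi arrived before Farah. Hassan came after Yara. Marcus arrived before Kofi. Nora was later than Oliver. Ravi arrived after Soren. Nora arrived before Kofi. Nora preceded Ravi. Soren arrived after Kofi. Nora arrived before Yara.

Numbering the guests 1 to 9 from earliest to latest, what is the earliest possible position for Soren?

6

Kofi, Marcus, Nora, Oliver, and Yara must all come before Soren — 5 forced predecessors.
Nothing else is forced ahead of Soren, so their earliest slot is position 5 + 1 = 6.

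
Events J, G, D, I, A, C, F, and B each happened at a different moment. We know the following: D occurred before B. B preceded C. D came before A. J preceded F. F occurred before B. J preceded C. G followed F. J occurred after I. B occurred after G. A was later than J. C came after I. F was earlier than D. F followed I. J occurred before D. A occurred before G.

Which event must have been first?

I

I has a chain of constraints placing it before every other event, so I must be first.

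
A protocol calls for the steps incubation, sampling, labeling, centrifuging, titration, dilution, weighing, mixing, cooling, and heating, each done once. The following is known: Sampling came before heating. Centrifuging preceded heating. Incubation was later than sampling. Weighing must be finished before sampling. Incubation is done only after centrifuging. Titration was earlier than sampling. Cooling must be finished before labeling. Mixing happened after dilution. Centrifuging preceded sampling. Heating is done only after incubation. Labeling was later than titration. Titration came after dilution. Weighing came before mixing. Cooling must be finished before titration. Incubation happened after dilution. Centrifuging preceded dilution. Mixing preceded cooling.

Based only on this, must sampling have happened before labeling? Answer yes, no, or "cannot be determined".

No chain of stated constraints runs from sampling to labeling, and none runs from labeling to sampling either.
So the relative order of sampling and labeling is not fixed by the given facts.

cannot be determined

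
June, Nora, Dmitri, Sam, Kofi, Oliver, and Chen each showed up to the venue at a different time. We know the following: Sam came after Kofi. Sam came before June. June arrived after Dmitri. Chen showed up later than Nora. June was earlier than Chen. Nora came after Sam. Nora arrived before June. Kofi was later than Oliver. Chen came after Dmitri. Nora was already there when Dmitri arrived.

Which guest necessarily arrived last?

Chen

Every other guest has a chain of constraints placing them before Chen, so Chen is last.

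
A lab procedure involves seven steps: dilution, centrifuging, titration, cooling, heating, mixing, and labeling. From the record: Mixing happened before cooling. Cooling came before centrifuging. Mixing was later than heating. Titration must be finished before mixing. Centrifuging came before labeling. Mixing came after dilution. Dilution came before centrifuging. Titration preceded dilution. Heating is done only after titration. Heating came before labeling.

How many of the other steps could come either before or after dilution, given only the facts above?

Forced before dilution: titration; forced after dilution: centrifuging, cooling, labeling, and mixing.
That leaves heating with no forced order relative to dilution — 1.

1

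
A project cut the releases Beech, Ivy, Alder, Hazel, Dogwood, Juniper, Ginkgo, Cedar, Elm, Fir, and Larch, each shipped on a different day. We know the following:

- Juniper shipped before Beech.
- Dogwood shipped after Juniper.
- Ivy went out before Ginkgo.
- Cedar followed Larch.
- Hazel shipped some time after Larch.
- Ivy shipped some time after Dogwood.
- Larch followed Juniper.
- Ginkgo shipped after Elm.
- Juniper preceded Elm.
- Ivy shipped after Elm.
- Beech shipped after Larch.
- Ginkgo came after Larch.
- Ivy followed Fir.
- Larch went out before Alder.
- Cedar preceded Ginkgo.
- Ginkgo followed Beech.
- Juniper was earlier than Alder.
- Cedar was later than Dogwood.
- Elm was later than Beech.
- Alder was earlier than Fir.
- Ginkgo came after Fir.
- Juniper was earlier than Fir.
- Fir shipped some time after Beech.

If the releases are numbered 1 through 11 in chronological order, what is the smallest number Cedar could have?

Dogwood, Juniper, and Larch must all come before Cedar — 3 forced predecessors.
Nothing else is forced ahead of Cedar, so its earliest slot is position 3 + 1 = 4.

4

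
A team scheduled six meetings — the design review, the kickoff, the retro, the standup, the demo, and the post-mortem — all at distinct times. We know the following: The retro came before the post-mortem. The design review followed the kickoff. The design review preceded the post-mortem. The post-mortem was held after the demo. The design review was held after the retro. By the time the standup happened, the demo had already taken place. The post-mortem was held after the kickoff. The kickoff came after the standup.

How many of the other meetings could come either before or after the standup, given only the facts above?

1

Forced before the standup: the demo; forced after the standup: the design review, the kickoff, and the post-mortem.
That leaves the retro with no forced order relative to the standup — 1.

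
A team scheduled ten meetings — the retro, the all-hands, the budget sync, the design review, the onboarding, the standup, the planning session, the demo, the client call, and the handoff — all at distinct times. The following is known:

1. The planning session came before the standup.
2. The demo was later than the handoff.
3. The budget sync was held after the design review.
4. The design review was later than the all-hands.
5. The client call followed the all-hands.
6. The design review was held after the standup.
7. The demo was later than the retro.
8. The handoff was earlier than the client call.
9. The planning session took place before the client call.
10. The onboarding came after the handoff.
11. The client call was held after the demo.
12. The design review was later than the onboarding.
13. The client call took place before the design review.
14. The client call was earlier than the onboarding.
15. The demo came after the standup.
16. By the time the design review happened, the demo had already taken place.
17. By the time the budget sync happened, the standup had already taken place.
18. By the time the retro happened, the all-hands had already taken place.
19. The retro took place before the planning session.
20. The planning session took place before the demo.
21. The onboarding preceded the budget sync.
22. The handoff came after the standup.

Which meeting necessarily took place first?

the all-hands

The all-hands has a chain of constraints placing it before every other meeting, so the all-hands must be first.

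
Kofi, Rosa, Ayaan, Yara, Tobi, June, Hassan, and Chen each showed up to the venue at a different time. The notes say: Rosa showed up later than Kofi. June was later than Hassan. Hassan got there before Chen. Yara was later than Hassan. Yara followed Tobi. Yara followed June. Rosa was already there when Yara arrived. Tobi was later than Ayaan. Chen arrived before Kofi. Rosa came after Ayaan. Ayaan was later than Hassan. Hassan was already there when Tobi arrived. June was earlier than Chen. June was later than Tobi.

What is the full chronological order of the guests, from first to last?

The constraints fix every adjacent pair, so only one ordering works:
Hassan → Ayaan → Tobi → June → Chen → Kofi → Rosa → Yara.

Hassan, Ayaan, Tobi, June, Chen, Kofi, Rosa, Yara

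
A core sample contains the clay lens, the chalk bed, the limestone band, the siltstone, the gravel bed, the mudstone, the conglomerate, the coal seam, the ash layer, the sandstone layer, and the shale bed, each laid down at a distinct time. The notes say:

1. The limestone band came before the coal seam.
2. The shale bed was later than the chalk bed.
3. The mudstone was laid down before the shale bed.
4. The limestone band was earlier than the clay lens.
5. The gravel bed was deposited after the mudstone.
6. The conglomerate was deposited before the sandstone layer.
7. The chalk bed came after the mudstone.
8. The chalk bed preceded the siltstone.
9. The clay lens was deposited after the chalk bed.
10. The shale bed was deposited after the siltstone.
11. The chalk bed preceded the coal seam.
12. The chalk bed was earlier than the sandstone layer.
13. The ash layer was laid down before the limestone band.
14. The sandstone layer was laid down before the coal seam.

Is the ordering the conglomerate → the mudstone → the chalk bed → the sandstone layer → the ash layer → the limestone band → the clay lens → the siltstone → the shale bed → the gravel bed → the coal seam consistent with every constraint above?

yes

Check each stated constraint against the proposed order — e.g. the mudstone is ahead of the gravel bed; the chalk bed is ahead of the coal seam. Every pair is in the required order; nothing is violated.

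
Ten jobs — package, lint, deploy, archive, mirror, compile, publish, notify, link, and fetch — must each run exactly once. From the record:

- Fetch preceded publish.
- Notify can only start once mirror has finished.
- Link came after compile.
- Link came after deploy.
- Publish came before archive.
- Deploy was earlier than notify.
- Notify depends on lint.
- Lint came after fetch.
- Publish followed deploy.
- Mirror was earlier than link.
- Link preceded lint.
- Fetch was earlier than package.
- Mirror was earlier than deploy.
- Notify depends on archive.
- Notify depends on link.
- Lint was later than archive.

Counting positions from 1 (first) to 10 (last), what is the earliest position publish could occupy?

Deploy, fetch, and mirror must all come before publish — 3 forced predecessors.
Nothing else is forced ahead of publish, so its earliest slot is position 3 + 1 = 4.

4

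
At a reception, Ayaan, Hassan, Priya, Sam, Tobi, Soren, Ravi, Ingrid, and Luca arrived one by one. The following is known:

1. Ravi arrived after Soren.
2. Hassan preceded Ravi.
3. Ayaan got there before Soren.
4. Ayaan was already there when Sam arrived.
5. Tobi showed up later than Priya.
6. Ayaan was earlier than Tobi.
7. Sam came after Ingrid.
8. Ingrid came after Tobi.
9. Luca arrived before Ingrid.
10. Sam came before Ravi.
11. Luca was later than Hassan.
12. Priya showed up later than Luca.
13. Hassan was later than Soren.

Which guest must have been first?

Ayaan

Ayaan has a chain of constraints placing them before every other guest, so Ayaan must be first.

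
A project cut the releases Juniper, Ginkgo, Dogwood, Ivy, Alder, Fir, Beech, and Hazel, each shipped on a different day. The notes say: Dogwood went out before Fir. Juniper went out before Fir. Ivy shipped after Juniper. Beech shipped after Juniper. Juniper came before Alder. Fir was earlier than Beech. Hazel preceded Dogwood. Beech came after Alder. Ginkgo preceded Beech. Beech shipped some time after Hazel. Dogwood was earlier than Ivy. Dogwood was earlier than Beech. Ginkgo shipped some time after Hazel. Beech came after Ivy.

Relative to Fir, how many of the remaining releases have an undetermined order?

Forced before Fir: Dogwood, Hazel, and Juniper; forced after Fir: Beech.
That leaves Alder, Ginkgo, and Ivy with no forced order relative to Fir — 3.

3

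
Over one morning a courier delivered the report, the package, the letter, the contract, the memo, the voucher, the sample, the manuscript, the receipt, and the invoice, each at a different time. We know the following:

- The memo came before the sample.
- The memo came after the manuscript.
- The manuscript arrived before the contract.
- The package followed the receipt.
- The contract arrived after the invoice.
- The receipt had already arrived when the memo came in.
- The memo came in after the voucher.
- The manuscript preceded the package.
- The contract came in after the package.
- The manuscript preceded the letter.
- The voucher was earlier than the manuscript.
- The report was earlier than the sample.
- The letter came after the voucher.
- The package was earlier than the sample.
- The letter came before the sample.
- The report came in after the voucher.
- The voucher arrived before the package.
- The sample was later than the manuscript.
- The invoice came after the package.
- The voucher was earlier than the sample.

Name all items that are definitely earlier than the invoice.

the manuscript, the package, the receipt, the voucher

Directly stated before the invoice: the package.
The manuscript reaches the invoice via the manuscript → the package → the invoice.
The receipt reaches the invoice via the receipt → the package → the invoice.
The voucher reaches the invoice via the voucher → the package → the invoice.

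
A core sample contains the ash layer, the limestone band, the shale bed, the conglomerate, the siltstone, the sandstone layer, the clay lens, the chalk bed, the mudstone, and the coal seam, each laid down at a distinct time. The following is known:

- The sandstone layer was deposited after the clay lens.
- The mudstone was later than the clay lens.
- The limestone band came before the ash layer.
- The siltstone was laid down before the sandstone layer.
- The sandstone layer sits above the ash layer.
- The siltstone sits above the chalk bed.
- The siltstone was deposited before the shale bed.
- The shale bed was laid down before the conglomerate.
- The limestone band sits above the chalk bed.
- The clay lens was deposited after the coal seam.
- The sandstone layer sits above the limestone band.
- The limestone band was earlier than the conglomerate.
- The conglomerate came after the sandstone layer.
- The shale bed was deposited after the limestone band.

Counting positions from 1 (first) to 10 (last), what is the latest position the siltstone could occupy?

7

The siltstone must come before the conglomerate, the sandstone layer, and the shale bed — 3 layers forced after it.
Everything else can be placed before the siltstone in some valid order, so the siltstone can sit as late as position 10 − 3 = 7.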